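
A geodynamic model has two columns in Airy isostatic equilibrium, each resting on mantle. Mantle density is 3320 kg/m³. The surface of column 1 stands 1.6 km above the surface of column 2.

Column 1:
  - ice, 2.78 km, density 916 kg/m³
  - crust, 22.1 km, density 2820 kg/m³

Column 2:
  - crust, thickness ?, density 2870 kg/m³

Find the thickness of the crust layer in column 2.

27.6 km

Take the compensation level at the base of the deeper column (depth z_c below the surface of column 1) and equate Σ ρ_i t_i down to z_c; mantle fills any gap and the z_c terms cancel.
Column 1: 2.78×916 + 22.1×2820 + (z_c − 24.88)×3320
Column 2: 1.6×0 + x×2870 + (z_c − 1.6 − 0 − x)×3320
The z_c×3320 term appears on both sides and cancels. Collect the known terms of each column as K = Σ(ρt)_known − 3320 × (depth of known layers): K_1 = 64868.48 − 3320×24.88 = −17733.12; K_2 = 0 − 3320×(1.6 + 0) = −5312.
Balance: K_1 = K_2 − x×(3320 − 2870), so x = (K_2 − K_1)/(3320 − 2870) = 12421.1/450 = 27.6 km.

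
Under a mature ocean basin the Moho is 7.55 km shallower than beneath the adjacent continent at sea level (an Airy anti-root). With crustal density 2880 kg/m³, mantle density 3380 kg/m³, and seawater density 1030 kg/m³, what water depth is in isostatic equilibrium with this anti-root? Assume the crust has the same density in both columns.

Replacing a thickness d of crust by seawater at the top must be balanced by replacing crust with mantle at the base: d (ρ_c − ρ_w) = a (ρ_m − ρ_c).
d = a (ρ_m − ρ_c)/(ρ_c − ρ_w) = 7.55 km × 500/1850 = 2.04 km.

2.04 km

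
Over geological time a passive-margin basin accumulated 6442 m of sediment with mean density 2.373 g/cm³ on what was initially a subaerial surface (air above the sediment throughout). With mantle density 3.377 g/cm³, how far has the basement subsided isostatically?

Subaerial load: s = t ρ_sed / ρ_m = 6442 m × 2.373/3.377 = 4530 m.

4530 m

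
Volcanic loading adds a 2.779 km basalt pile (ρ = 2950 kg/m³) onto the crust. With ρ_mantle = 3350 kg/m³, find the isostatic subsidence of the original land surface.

Subaerial loading: s = t ρ_load / ρ_m.
s = 2.779 km × 2950/3350 = 2.45 km.

2.45 km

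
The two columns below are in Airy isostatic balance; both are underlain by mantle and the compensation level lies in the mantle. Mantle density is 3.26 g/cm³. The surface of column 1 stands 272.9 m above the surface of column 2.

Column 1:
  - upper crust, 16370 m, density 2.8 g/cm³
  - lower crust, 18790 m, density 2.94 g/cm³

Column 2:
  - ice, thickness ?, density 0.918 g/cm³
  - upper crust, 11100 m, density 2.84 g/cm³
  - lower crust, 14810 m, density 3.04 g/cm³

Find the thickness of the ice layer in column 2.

Take the compensation level at the base of the deeper column (depth z_c below the surface of column 1) and equate Σ ρ_i t_i down to z_c; mantle fills any gap and the z_c terms cancel.
Column 1: 16370×2.8 + 18790×2.94 + (z_c − 35160)×3.26
Column 2: 272.9×0 + x×0.918 + 11100×2.84 + 14810×3.04 + (z_c − 272.9 − 25910 − x)×3.26
The z_c×3.26 term appears on both sides and cancels. Collect the known terms of each column as K = Σ(ρt)_known − 3.26 × (depth of known layers): K_1 = 101078.6 − 3.26×35160 = −13543; K_2 = 76546.4 − 3.26×(272.9 + 25910) = −8809.854.
Balance: K_1 = K_2 − x×(3.26 − 0.918), so x = (K_2 − K_1)/(3.26 − 0.918) = 4733.15/2.342 = 2020 m.

2020 m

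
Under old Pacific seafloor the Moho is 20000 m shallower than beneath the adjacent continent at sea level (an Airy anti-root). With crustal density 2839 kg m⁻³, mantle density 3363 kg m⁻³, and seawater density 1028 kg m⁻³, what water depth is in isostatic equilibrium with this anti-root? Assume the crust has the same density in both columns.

Replacing a thickness d of crust by seawater at the top must be balanced by replacing crust with mantle at the base: d (ρ_c − ρ_w) = a (ρ_m − ρ_c).
d = a (ρ_m − ρ_c)/(ρ_c − ρ_w) = 20000 m × 524/1811 = 5790 m.

5790 m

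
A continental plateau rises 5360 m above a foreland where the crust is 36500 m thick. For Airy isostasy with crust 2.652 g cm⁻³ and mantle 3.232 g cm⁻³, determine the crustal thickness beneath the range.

66400 m

Root depth r = h ρ_c / (ρ_m − ρ_c) = 5360 m × 2.652 / 0.58 = 24510 m.
Total thickness = T + h + r = 36500 m + 5360 m + 24510 m = 66400 m.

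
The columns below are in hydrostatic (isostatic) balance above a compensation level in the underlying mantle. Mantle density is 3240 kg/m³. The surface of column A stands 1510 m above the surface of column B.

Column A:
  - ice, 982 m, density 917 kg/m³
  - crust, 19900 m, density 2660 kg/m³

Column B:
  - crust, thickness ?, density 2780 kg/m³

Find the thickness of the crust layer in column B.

19400 m

Take the compensation level at the base of the deeper column (depth z_c below the surface of column A) and equate Σ ρ_i t_i down to z_c; mantle fills any gap and the z_c terms cancel.
Column A: 982×917 + 19900×2660 + (z_c − 20882)×3240
Column B: 1510×0 + x×2780 + (z_c − 1510 − 0 − x)×3240
The z_c×3240 term appears on both sides and cancels. Collect the known terms of each column as K = Σ(ρt)_known − 3240 × (depth of known layers): K_A = 53834494 − 3240×20882 = −13823186; K_B = 0 − 3240×(1510 + 0) = −4892400.
Balance: K_A = K_B − x×(3240 − 2780), so x = (K_B − K_A)/(3240 − 2780) = 8930790/460 = 19400 m.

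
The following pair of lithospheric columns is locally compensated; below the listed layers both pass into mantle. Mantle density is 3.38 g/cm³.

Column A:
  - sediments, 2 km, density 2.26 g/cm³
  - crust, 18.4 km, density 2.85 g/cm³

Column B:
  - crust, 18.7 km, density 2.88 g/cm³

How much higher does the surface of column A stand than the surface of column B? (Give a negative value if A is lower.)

0.782 km

For any compensation level in the mantle, the mantle terms cancel and isostasy reduces to e = (Σt_A − Σt_B) − (Σ(ρt)_A − Σ(ρt)_B) / ρ_m.
Σt_A = 20.4 km; Σt_B = 18.7 km; Σ(ρt)_A = 56.96; Σ(ρt)_B = 53.856 (in km·g/cm³).
e = (20.4 − 18.7) − (56.96 − 53.856) / 3.38 = 0.782 km.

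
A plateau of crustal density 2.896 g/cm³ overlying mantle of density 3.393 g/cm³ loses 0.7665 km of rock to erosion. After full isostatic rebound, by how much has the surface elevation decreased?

0.112 km

Rebound u = e ρ_c/ρ_m = 0.7665 km × 2.896/3.393 = 0.6542 km.
Net surface drop = e − u = 0.7665 km − 0.6542 km = e (ρ_m − ρ_c)/ρ_m = 0.112 km.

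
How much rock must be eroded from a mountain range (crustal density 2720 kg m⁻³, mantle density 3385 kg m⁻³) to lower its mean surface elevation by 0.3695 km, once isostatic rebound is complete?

1.88 km

Net drop Δ = e − u = e − e ρ_c/ρ_m = e (ρ_m − ρ_c)/ρ_m.
e = Δ ρ_m/(ρ_m − ρ_c) = 0.3695 km × 3385/665 = 1.88 km.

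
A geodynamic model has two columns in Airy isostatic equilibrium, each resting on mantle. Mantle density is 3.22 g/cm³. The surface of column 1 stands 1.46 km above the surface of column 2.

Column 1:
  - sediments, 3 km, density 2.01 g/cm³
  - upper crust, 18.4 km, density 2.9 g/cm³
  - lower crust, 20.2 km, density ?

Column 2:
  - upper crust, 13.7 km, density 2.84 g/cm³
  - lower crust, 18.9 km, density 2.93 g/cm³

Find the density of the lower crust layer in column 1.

Take the compensation level at the base of the deeper column (depth z_c below the surface of column 1) and equate Σ ρ_i t_i down to z_c; mantle fills any gap and the z_c terms cancel.
Column 1: 3×2.01 + 18.4×2.9 + 20.2×ρ + (z_c − 41.6)×3.22
Column 2: 1.46×0 + 13.7×2.84 + 18.9×2.93 + (z_c − 1.46 − 32.6)×3.22
The z_c×3.22 term appears on both sides and cancels. Collect the known terms of each column as K = Σ(ρt)_known − 3.22 × (depth of known layers): K_1 = 59.39 − 3.22×41.6 = −74.562; K_2 = 94.285 − 3.22×(1.46 + 32.6) = −15.3882.
Balance: K_1 + 20.2×ρ = K_2, so ρ = (K_2 − K_1)/20.2 = 59.1738/20.2 = 2.93 g/cm³.

2.93 g/cm³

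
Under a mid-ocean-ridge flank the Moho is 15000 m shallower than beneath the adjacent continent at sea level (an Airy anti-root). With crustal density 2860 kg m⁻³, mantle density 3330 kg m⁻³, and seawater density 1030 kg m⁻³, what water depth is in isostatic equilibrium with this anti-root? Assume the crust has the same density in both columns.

3850 m

Replacing a thickness d of crust by seawater at the top must be balanced by replacing crust with mantle at the base: d (ρ_c − ρ_w) = a (ρ_m − ρ_c).
d = a (ρ_m − ρ_c)/(ρ_c − ρ_w) = 15000 m × 470/1830 = 3850 m.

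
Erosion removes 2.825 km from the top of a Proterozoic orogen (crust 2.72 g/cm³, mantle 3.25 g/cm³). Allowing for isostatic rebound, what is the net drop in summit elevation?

0.461 km

Rebound u = e ρ_c/ρ_m = 2.825 km × 2.72/3.25 = 2.364 km.
Net surface drop = e − u = 2.825 km − 2.364 km = e (ρ_m − ρ_c)/ρ_m = 0.461 km.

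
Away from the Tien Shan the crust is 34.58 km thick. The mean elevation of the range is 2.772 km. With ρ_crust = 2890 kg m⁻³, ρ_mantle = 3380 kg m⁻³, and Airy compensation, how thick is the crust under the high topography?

53.7 km

Root depth r = h ρ_c / (ρ_m − ρ_c) = 2.772 km × 2890 / 490 = 16.35 km.
Total thickness = T + h + r = 34.58 km + 2.772 km + 16.35 km = 53.7 km.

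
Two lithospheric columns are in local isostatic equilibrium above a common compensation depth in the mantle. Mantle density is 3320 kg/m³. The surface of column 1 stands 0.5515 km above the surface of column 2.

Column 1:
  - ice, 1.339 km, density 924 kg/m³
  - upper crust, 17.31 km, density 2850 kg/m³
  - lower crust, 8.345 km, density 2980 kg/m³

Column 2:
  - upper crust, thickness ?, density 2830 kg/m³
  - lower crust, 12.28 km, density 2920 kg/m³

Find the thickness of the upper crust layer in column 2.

15.2 km

Take the compensation level at the base of the deeper column (depth z_c below the surface of column 1) and equate Σ ρ_i t_i down to z_c; mantle fills any gap and the z_c terms cancel.
Column 1: 1.339×924 + 17.31×2850 + 8.345×2980 + (z_c − 26.994)×3320
Column 2: 0.5515×0 + x×2830 + 12.28×2920 + (z_c − 0.5515 − 12.28 − x)×3320
The z_c×3320 term appears on both sides and cancels. Collect the known terms of each column as K = Σ(ρt)_known − 3320 × (depth of known layers): K_1 = 75438.836 − 3320×26.994 = −14181.244; K_2 = 35857.6 − 3320×(0.5515 + 12.28) = −6742.98.
Balance: K_1 = K_2 − x×(3320 − 2830), so x = (K_2 − K_1)/(3320 − 2830) = 7438.26/490 = 15.2 km.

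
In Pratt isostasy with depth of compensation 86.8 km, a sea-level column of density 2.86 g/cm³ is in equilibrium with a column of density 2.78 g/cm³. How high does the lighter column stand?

ρ_ref D = ρ (D + h) → h = D (ρ_ref − ρ)/ρ.
h = 86.8 km × (2.86 − 2.78)/2.78 = 2.5 km.

2.5 km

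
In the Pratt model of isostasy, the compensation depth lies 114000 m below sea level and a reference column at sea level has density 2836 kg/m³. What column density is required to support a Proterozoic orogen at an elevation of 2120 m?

Pratt balance: ρ_ref D = ρ (D + h).
ρ = ρ_ref D/(D + h) = 2836 × 114000 m/(114000 m + 2120 m) = 2780 kg/m³.

2780 kg/m³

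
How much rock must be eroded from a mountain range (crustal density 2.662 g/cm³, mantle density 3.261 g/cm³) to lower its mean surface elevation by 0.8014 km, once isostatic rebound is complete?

4.36 km

Net drop Δ = e − u = e − e ρ_c/ρ_m = e (ρ_m − ρ_c)/ρ_m.
e = Δ ρ_m/(ρ_m − ρ_c) = 0.8014 km × 3.261/0.599 = 4.36 km.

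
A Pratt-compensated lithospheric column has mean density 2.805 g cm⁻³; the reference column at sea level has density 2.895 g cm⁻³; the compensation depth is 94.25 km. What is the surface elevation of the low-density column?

ρ_ref D = ρ (D + h) → h = D (ρ_ref − ρ)/ρ.
h = 94.25 km × (2.895 − 2.805)/2.805 = 3.02 km.

3.02 km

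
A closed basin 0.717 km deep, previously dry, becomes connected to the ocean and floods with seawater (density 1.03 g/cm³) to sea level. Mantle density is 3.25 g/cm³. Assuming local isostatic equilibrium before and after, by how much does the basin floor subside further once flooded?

0.333 km

After flooding the water column is d + s deep. Its weight must equal the weight of mantle displaced by the extra subsidence s: (d + s) ρ_w = s ρ_m.
s = d ρ_w / (ρ_m − ρ_w) = 0.717 km × 1.03/(3.25 − 1.03) = 0.333 km.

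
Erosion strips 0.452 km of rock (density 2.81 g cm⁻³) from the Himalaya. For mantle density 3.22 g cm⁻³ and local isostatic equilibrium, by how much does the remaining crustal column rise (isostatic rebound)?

Unloading: uplift u = e ρ_c/ρ_m = 0.452 km × 2.81/3.22 = 0.394 km.

0.394 km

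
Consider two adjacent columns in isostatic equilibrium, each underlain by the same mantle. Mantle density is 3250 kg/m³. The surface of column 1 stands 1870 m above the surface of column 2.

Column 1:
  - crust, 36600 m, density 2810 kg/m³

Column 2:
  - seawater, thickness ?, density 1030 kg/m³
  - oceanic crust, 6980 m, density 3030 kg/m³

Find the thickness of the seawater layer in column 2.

3820 m

Take the compensation level at the base of the deeper column (depth z_c below the surface of column 1) and equate Σ ρ_i t_i down to z_c; mantle fills any gap and the z_c terms cancel.
Column 1: 36600×2810 + (z_c − 36600)×3250
Column 2: 1870×0 + x×1030 + 6980×3030 + (z_c − 1870 − 6980 − x)×3250
The z_c×3250 term appears on both sides and cancels. Collect the known terms of each column as K = Σ(ρt)_known − 3250 × (depth of known layers): K_1 = 102846000 − 3250×36600 = −16104000; K_2 = 21149400 − 3250×(1870 + 6980) = −7613100.
Balance: K_1 = K_2 − x×(3250 − 1030), so x = (K_2 − K_1)/(3250 − 1030) = 8490900/2220 = 3820 m.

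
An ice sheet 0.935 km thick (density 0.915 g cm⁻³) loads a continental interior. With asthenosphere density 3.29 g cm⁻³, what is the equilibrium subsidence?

0.26 km

Isostatic balance requires: the ice load ρ_ice t is balanced by mantle displaced below, ρ_m s.
s = t ρ_ice / ρ_m = 0.935 km × 0.915/3.29 = 0.26 km.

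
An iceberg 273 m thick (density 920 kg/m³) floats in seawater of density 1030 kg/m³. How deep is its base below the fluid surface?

Draft d = t ρ_obj/ρ_fluid = 273 m × 920/1030 = 244 m.

244 m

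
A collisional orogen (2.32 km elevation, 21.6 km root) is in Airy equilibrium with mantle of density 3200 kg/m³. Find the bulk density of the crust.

ρ_c h = (ρ_m − ρ_c) r → ρ_c (h + r) = ρ_m r → ρ_c = ρ_m r / (h + r).
ρ_c = 3200 × 21.6 km / (2.32 km + 21.6 km) = 2890 kg/m³.

2890 kg/m³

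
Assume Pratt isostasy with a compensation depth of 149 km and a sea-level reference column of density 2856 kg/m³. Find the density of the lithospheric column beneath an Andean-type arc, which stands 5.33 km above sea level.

Pratt balance: ρ_ref D = ρ (D + h).
ρ = ρ_ref D/(D + h) = 2856 × 149 km/(149 km + 5.33 km) = 2760 kg/m³.

2760 kg/m³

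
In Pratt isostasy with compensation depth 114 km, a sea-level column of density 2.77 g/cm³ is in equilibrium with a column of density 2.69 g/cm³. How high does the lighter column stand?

3.39 km

ρ_ref D = ρ (D + h) → h = D (ρ_ref − ρ)/ρ.
h = 114 km × (2.77 − 2.69)/2.69 = 3.39 km.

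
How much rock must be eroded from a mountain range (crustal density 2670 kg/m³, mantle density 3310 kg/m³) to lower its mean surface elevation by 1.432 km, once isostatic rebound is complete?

Net drop Δ = e − u = e − e ρ_c/ρ_m = e (ρ_m − ρ_c)/ρ_m.
e = Δ ρ_m/(ρ_m − ρ_c) = 1.432 km × 3310/640 = 7.41 km.

7.41 km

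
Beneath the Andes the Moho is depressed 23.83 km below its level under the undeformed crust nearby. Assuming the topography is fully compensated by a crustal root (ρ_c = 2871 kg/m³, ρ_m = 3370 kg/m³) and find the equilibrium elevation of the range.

4.14 km

Isostatic balance requires: ρ_c h = (ρ_m − ρ_c) r.
h = r (ρ_m − ρ_c) / ρ_c = 23.83 km × (3370 − 2871) / 2871 = 4.14 km.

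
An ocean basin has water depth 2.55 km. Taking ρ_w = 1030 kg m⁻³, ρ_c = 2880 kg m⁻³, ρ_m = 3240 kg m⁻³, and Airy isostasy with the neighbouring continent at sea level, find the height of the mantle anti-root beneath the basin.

By Archimedes' principle applied to the lithosphere: replacing crust with seawater at the top is compensated by replacing crust with mantle at the base: d (ρ_c − ρ_w) = a (ρ_m − ρ_c).
a = d (ρ_c − ρ_w)/(ρ_m − ρ_c) = 2.55 km × 1850/360 = 13.1 km.

13.1 km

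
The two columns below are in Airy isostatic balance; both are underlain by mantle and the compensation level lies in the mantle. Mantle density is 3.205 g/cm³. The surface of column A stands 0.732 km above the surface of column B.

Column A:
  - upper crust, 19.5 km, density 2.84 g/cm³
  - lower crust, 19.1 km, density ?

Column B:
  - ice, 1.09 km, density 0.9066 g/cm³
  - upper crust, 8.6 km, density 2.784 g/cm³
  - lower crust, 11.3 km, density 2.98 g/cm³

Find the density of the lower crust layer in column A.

Take the compensation level at the base of the deeper column (depth z_c below the surface of column A) and equate Σ ρ_i t_i down to z_c; mantle fills any gap and the z_c terms cancel.
Column A: 19.5×2.84 + 19.1×ρ + (z_c − 38.6)×3.205
Column B: 0.732×0 + 1.09×0.9066 + 8.6×2.784 + 11.3×2.98 + (z_c − 0.732 − 20.99)×3.205
The z_c×3.205 term appears on both sides and cancels. Collect the known terms of each column as K = Σ(ρt)_known − 3.205 × (depth of known layers): K_A = 55.38 − 3.205×38.6 = −68.333; K_B = 58.604594 − 3.205×(0.732 + 20.99) = −11.014416.
Balance: K_A + 19.1×ρ = K_B, so ρ = (K_B − K_A)/19.1 = 57.3186/19.1 = 3 g/cm³.

3 g/cm³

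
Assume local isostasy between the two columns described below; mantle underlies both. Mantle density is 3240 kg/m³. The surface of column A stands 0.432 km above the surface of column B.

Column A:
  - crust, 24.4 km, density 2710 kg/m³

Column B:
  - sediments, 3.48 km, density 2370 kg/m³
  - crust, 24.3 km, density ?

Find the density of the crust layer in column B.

Take the compensation level at the base of the deeper column (depth z_c below the surface of column A) and equate Σ ρ_i t_i down to z_c; mantle fills any gap and the z_c terms cancel.
Column A: 24.4×2710 + (z_c − 24.4)×3240
Column B: 0.432×0 + 3.48×2370 + 24.3×ρ + (z_c − 0.432 − 27.78)×3240
The z_c×3240 term appears on both sides and cancels. Collect the known terms of each column as K = Σ(ρt)_known − 3240 × (depth of known layers): K_A = 66124 − 3240×24.4 = −12932; K_B = 8247.6 − 3240×(0.432 + 27.78) = −83159.28.
Balance: K_A = K_B + 24.3×ρ, so ρ = (K_A − K_B)/24.3 = 70227.3/24.3 = 2890 kg/m³.

2890 kg/m³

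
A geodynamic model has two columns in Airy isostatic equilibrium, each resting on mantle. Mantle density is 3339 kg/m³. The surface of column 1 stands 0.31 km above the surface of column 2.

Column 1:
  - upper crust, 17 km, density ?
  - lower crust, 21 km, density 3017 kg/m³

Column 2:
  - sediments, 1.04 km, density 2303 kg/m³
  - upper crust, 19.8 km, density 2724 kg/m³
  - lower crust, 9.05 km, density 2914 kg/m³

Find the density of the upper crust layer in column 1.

2670 kg/m³

Take the compensation level at the base of the deeper column (depth z_c below the surface of column 1) and equate Σ ρ_i t_i down to z_c; mantle fills any gap and the z_c terms cancel.
Column 1: 17×ρ + 21×3017 + (z_c − 38)×3339
Column 2: 0.31×0 + 1.04×2303 + 19.8×2724 + 9.05×2914 + (z_c − 0.31 − 29.89)×3339
The z_c×3339 term appears on both sides and cancels. Collect the known terms of each column as K = Σ(ρt)_known − 3339 × (depth of known layers): K_1 = 63357 − 3339×38 = −63525; K_2 = 82702.02 − 3339×(0.31 + 29.89) = −18135.78.
Balance: K_1 + 17×ρ = K_2, so ρ = (K_2 − K_1)/17 = 45389.2/17 = 2670 kg/m³.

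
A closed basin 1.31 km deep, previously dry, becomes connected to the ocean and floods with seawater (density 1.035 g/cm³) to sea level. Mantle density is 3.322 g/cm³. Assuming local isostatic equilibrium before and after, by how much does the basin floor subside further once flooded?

0.593 km

After flooding the water column is d + s deep. Its weight must equal the weight of mantle displaced by the extra subsidence s: (d + s) ρ_w = s ρ_m.
s = d ρ_w / (ρ_m − ρ_w) = 1.31 km × 1.035/(3.322 − 1.035) = 0.593 km.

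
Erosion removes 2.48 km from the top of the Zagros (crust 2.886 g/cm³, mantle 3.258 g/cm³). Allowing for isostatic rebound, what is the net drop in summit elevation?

0.283 km

Rebound u = e ρ_c/ρ_m = 2.48 km × 2.886/3.258 = 2.197 km.
Net surface drop = e − u = 2.48 km − 2.197 km = e (ρ_m − ρ_c)/ρ_m = 0.283 km.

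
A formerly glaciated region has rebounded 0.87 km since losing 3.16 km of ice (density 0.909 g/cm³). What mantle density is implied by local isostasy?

ρ_m = ρ_ice t / u = 0.909 × 3.16 km/0.87 km = 3.3 g/cm³.

3.3 g/cm³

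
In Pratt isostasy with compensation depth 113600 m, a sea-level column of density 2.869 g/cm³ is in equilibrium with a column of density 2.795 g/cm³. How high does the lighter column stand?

ρ_ref D = ρ (D + h) → h = D (ρ_ref − ρ)/ρ.
h = 113600 m × (2.869 − 2.795)/2.795 = 3010 m.

3010 m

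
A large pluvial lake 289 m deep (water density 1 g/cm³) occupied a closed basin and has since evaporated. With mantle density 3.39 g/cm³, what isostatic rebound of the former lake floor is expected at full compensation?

u = d ρ_w/ρ_m = 289 m × 1/3.39 = 85.3 m.

85.3 m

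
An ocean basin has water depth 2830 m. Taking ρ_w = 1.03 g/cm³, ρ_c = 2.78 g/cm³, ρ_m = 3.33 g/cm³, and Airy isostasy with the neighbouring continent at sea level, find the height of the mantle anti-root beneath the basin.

In Airy isostatic equilibrium: replacing crust with seawater at the top is compensated by replacing crust with mantle at the base: d (ρ_c − ρ_w) = a (ρ_m − ρ_c).
a = d (ρ_c − ρ_w)/(ρ_m − ρ_c) = 2830 m × 1.75/0.55 = 9000 m.

9000 m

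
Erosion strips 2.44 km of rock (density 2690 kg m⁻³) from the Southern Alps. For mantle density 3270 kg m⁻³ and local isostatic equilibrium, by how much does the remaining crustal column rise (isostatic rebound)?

Unloading: uplift u = e ρ_c/ρ_m = 2.44 km × 2690/3270 = 2.01 km.

2.01 km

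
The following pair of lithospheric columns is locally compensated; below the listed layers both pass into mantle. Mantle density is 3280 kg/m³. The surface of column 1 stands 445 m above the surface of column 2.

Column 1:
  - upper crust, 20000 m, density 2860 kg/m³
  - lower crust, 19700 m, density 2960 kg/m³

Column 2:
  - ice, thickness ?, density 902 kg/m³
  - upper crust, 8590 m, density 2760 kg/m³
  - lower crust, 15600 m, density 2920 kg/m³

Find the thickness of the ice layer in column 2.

1330 m

Take the compensation level at the base of the deeper column (depth z_c below the surface of column 1) and equate Σ ρ_i t_i down to z_c; mantle fills any gap and the z_c terms cancel.
Column 1: 20000×2860 + 19700×2960 + (z_c − 39700)×3280
Column 2: 445×0 + x×902 + 8590×2760 + 15600×2920 + (z_c − 445 − 24190 − x)×3280
The z_c×3280 term appears on both sides and cancels. Collect the known terms of each column as K = Σ(ρt)_known − 3280 × (depth of known layers): K_1 = 115512000 − 3280×39700 = −14704000; K_2 = 69260400 − 3280×(445 + 24190) = −11542400.
Balance: K_1 = K_2 − x×(3280 − 902), so x = (K_2 − K_1)/(3280 − 902) = 3161600/2378 = 1330 m.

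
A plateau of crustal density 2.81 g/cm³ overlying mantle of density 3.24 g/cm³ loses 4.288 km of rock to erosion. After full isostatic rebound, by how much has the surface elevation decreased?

Rebound u = e ρ_c/ρ_m = 4.288 km × 2.81/3.24 = 3.719 km.
Net surface drop = e − u = 4.288 km − 3.719 km = e (ρ_m − ρ_c)/ρ_m = 0.569 km.

0.569 km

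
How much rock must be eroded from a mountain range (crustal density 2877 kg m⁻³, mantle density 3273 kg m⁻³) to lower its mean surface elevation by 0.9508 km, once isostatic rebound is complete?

Net drop Δ = e − u = e − e ρ_c/ρ_m = e (ρ_m − ρ_c)/ρ_m.
e = Δ ρ_m/(ρ_m − ρ_c) = 0.9508 km × 3273/396 = 7.86 km.

7.86 km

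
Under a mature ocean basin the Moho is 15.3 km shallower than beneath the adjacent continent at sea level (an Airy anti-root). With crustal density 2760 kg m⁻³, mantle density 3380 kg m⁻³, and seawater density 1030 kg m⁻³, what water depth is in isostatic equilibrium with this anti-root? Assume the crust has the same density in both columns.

Replacing a thickness d of crust by seawater at the top must be balanced by replacing crust with mantle at the base: d (ρ_c − ρ_w) = a (ρ_m − ρ_c).
d = a (ρ_m − ρ_c)/(ρ_c − ρ_w) = 15.3 km × 620/1730 = 5.48 km.

5.48 km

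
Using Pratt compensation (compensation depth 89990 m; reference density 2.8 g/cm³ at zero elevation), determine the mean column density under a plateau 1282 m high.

2.76 g/cm³

Pratt balance: ρ_ref D = ρ (D + h).
ρ = ρ_ref D/(D + h) = 2.8 × 89990 m/(89990 m + 1282 m) = 2.76 g/cm³.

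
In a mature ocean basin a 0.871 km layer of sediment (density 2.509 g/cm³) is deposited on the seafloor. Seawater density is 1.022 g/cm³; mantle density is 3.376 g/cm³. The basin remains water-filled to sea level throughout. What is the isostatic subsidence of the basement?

Submarine loading: the sediment displaces seawater, and the subsidence is in turn flooded, so s (ρ_m − ρ_w) = t (ρ_sed − ρ_w).
s = 0.871 km × (2.509 − 1.022) / (3.376 − 1.022) = 0.55 km.

0.55 km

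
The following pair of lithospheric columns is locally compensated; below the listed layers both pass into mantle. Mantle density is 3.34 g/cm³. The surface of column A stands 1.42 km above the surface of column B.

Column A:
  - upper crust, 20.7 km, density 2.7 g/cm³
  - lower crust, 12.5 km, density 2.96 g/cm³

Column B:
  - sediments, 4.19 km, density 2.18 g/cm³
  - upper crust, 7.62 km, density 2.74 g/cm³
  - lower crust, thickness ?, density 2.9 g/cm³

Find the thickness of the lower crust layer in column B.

Take the compensation level at the base of the deeper column (depth z_c below the surface of column A) and equate Σ ρ_i t_i down to z_c; mantle fills any gap and the z_c terms cancel.
Column A: 20.7×2.7 + 12.5×2.96 + (z_c − 33.2)×3.34
Column B: 1.42×0 + 4.19×2.18 + 7.62×2.74 + x×2.9 + (z_c − 1.42 − 11.81 − x)×3.34
The z_c×3.34 term appears on both sides and cancels. Collect the known terms of each column as K = Σ(ρt)_known − 3.34 × (depth of known layers): K_A = 92.89 − 3.34×33.2 = −17.998; K_B = 30.013 − 3.34×(1.42 + 11.81) = −14.1752.
Balance: K_A = K_B − x×(3.34 − 2.9), so x = (K_B − K_A)/(3.34 − 2.9) = 3.8228/0.44 = 8.69 km.

8.69 km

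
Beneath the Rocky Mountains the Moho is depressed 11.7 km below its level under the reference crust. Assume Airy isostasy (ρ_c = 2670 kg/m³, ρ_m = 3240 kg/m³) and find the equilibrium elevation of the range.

2.5 km

Balancing pressure at the compensation depth: ρ_c h = (ρ_m − ρ_c) r.
h = r (ρ_m − ρ_c) / ρ_c = 11.7 km × (3240 − 2670) / 2670 = 2.5 km.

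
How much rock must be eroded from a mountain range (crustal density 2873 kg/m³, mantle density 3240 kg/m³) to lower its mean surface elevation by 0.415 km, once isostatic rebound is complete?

3.66 km

Net drop Δ = e − u = e − e ρ_c/ρ_m = e (ρ_m − ρ_c)/ρ_m.
e = Δ ρ_m/(ρ_m − ρ_c) = 0.415 km × 3240/367 = 3.66 km.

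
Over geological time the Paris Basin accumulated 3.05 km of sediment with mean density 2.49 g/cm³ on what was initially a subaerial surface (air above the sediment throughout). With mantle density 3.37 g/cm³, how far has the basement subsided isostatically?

Subaerial load: s = t ρ_sed / ρ_m = 3.05 km × 2.49/3.37 = 2.25 km.

2.25 km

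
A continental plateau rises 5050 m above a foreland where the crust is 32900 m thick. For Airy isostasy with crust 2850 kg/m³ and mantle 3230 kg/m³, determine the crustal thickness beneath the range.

Root depth r = h ρ_c / (ρ_m − ρ_c) = 5050 m × 2850 / 380 = 37880 m.
Total thickness = T + h + r = 32900 m + 5050 m + 37880 m = 75800 m.

75800 m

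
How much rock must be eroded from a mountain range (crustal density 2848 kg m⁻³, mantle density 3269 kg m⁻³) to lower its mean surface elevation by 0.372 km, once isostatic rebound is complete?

2.89 km

Net drop Δ = e − u = e − e ρ_c/ρ_m = e (ρ_m − ρ_c)/ρ_m.
e = Δ ρ_m/(ρ_m − ρ_c) = 0.372 km × 3269/421 = 2.89 km.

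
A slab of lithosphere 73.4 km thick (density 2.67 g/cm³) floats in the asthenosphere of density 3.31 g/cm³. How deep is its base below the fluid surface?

Draft d = t ρ_obj/ρ_fluid = 73.4 km × 2.67/3.31 = 59.2 km.

59.2 km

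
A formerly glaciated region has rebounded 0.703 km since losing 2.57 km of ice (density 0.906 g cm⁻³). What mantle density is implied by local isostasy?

ρ_m = ρ_ice t / u = 0.906 × 2.57 km/0.703 km = 3.31 g cm⁻³.

3.31 g cm⁻³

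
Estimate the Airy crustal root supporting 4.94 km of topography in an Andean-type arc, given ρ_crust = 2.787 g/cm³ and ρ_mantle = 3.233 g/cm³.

Isostatic balance requires: the weight of the topography is balanced by the buoyancy of the root, ρ_c h = (ρ_m − ρ_c) r.
r = h · ρ_c / (ρ_m − ρ_c) = 4.94 km × 2.787 / (3.233 − 2.787) = 30.9 km.

30.9 km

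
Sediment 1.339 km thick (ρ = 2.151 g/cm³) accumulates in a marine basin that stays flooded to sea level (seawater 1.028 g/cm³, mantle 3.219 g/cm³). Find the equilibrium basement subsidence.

0.686 km

Submarine loading: the sediment displaces seawater, and the subsidence is in turn flooded, so s (ρ_m − ρ_w) = t (ρ_sed − ρ_w).
s = 1.339 km × (2.151 − 1.028) / (3.219 − 1.028) = 0.686 km.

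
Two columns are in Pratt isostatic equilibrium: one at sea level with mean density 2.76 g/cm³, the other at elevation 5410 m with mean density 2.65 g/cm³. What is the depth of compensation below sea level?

ρ_ref D = ρ (D + h) → D (ρ_ref − ρ) = ρ h.
D = ρ h/(ρ_ref − ρ) = 2.65 × 5410 m/(2.76 − 2.65) = 130000 m.

130000 m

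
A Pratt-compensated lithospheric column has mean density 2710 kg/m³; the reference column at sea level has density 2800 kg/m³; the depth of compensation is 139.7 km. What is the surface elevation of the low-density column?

4.64 km

ρ_ref D = ρ (D + h) → h = D (ρ_ref − ρ)/ρ.
h = 139.7 km × (2800 − 2710)/2710 = 4.64 km.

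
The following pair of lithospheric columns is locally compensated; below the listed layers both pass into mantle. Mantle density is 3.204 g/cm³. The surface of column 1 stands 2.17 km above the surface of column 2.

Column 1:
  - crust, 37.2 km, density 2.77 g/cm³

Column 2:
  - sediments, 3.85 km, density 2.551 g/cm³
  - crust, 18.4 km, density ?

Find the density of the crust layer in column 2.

2.84 g/cm³

Take the compensation level at the base of the deeper column (depth z_c below the surface of column 1) and equate Σ ρ_i t_i down to z_c; mantle fills any gap and the z_c terms cancel.
Column 1: 37.2×2.77 + (z_c − 37.2)×3.204
Column 2: 2.17×0 + 3.85×2.551 + 18.4×ρ + (z_c − 2.17 − 22.25)×3.204
The z_c×3.204 term appears on both sides and cancels. Collect the known terms of each column as K = Σ(ρt)_known − 3.204 × (depth of known layers): K_1 = 103.044 − 3.204×37.2 = −16.1448; K_2 = 9.82135 − 3.204×(2.17 + 22.25) = −68.42033.
Balance: K_1 = K_2 + 18.4×ρ, so ρ = (K_1 − K_2)/18.4 = 52.2755/18.4 = 2.84 g/cm³.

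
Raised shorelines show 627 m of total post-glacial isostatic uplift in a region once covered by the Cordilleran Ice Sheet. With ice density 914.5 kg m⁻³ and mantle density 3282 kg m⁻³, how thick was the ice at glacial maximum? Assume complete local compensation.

2250 m

u = t ρ_ice/ρ_m → t = u ρ_m/ρ_ice = 627 m × 3282/914.5 = 2250 m.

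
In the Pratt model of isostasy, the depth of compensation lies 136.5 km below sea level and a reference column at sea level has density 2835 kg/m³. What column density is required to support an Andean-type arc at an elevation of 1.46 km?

Pratt balance: ρ_ref D = ρ (D + h).
ρ = ρ_ref D/(D + h) = 2835 × 136.5 km/(136.5 km + 1.46 km) = 2800 kg/m³.

2800 kg/m³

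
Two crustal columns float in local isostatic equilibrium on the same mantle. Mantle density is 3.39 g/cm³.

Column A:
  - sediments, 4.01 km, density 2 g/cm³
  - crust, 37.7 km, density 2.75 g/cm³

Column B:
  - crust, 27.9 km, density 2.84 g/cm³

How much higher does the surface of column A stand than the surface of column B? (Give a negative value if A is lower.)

4.24 km

For any compensation level in the mantle, the mantle terms cancel and isostasy reduces to e = (Σt_A − Σt_B) − (Σ(ρt)_A − Σ(ρt)_B) / ρ_m.
Σt_A = 41.71 km; Σt_B = 27.9 km; Σ(ρt)_A = 111.695; Σ(ρt)_B = 79.236 (in km·g/cm³).
e = (41.71 − 27.9) − (111.695 − 79.236) / 3.39 = 4.24 km.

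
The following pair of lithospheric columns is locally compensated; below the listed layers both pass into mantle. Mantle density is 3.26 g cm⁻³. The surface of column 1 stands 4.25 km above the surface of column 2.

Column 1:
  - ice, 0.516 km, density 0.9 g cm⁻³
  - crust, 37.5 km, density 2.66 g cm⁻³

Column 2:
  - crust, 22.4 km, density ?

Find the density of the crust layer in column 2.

2.82 g cm⁻³

Take the compensation level at the base of the deeper column (depth z_c below the surface of column 1) and equate Σ ρ_i t_i down to z_c; mantle fills any gap and the z_c terms cancel.
Column 1: 0.516×0.9 + 37.5×2.66 + (z_c − 38.016)×3.26
Column 2: 4.25×0 + 22.4×ρ + (z_c − 4.25 − 22.4)×3.26
The z_c×3.26 term appears on both sides and cancels. Collect the known terms of each column as K = Σ(ρt)_known − 3.26 × (depth of known layers): K_1 = 100.2144 − 3.26×38.016 = −23.71776; K_2 = 0 − 3.26×(4.25 + 22.4) = −86.879.
Balance: K_1 = K_2 + 22.4×ρ, so ρ = (K_1 − K_2)/22.4 = 63.1612/22.4 = 2.82 g cm⁻³.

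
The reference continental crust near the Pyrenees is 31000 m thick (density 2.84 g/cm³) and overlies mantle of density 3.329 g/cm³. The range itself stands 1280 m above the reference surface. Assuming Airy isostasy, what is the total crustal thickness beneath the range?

Root depth r = h ρ_c / (ρ_m − ρ_c) = 1280 m × 2.84 / 0.489 = 7434 m.
Total thickness = T + h + r = 31000 m + 1280 m + 7434 m = 39700 m.

39700 m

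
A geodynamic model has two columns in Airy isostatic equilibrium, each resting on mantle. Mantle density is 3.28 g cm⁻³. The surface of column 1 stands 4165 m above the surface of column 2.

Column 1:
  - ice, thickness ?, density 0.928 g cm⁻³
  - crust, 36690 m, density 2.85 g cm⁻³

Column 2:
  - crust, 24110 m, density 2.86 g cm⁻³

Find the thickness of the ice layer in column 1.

Take the compensation level at the base of the deeper column (depth z_c below the surface of column 1) and equate Σ ρ_i t_i down to z_c; mantle fills any gap and the z_c terms cancel.
Column 1: x×0.928 + 36690×2.85 + (z_c − 36690 − x)×3.28
Column 2: 4165×0 + 24110×2.86 + (z_c − 4165 − 24110)×3.28
The z_c×3.28 term appears on both sides and cancels. Collect the known terms of each column as K = Σ(ρt)_known − 3.28 × (depth of known layers): K_1 = 104566.5 − 3.28×36690 = −15776.7; K_2 = 68954.6 − 3.28×(4165 + 24110) = −23787.4.
Balance: K_1 − x×(3.28 − 0.928) = K_2, so x = (K_1 − K_2)/(3.28 − 0.928) = 8010.7/2.352 = 3410 m.

3410 m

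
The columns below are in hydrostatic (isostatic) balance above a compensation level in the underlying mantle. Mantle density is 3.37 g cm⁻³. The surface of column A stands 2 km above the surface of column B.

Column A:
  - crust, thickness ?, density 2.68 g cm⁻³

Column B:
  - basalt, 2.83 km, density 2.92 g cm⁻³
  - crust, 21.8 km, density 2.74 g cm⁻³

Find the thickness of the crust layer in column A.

Take the compensation level at the base of the deeper column (depth z_c below the surface of column A) and equate Σ ρ_i t_i down to z_c; mantle fills any gap and the z_c terms cancel.
Column A: x×2.68 + (z_c − 0 − x)×3.37
Column B: 2×0 + 2.83×2.92 + 21.8×2.74 + (z_c − 2 − 24.63)×3.37
The z_c×3.37 term appears on both sides and cancels. Collect the known terms of each column as K = Σ(ρt)_known − 3.37 × (depth of known layers): K_A = 0 − 3.37×0 = 0; K_B = 67.9956 − 3.37×(2 + 24.63) = −21.7475.
Balance: K_A − x×(3.37 − 2.68) = K_B, so x = (K_A − K_B)/(3.37 − 2.68) = 21.7475/0.69 = 31.5 km.

31.5 km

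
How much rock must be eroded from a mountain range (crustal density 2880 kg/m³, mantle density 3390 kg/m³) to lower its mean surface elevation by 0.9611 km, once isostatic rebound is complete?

Net drop Δ = e − u = e − e ρ_c/ρ_m = e (ρ_m − ρ_c)/ρ_m.
e = Δ ρ_m/(ρ_m − ρ_c) = 0.9611 km × 3390/510 = 6.39 km.

6.39 km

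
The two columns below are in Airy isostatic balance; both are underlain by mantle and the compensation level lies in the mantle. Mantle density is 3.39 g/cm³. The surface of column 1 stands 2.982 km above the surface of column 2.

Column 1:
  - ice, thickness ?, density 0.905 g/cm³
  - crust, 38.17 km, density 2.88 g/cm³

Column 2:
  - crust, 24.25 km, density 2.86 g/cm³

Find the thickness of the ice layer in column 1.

1.41 km

Take the compensation level at the base of the deeper column (depth z_c below the surface of column 1) and equate Σ ρ_i t_i down to z_c; mantle fills any gap and the z_c terms cancel.
Column 1: x×0.905 + 38.17×2.88 + (z_c − 38.17 − x)×3.39
Column 2: 2.982×0 + 24.25×2.86 + (z_c − 2.982 − 24.25)×3.39
The z_c×3.39 term appears on both sides and cancels. Collect the known terms of each column as K = Σ(ρt)_known − 3.39 × (depth of known layers): K_1 = 109.9296 − 3.39×38.17 = −19.4667; K_2 = 69.355 − 3.39×(2.982 + 24.25) = −22.96148.
Balance: K_1 − x×(3.39 − 0.905) = K_2, so x = (K_1 − K_2)/(3.39 − 0.905) = 3.49478/2.485 = 1.41 km.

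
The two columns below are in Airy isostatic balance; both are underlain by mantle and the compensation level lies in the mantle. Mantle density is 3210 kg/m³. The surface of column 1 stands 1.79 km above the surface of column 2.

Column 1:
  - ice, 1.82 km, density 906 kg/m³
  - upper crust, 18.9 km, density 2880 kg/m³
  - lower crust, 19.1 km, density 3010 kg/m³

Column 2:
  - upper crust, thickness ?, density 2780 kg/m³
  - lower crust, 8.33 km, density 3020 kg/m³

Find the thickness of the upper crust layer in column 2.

Take the compensation level at the base of the deeper column (depth z_c below the surface of column 1) and equate Σ ρ_i t_i down to z_c; mantle fills any gap and the z_c terms cancel.
Column 1: 1.82×906 + 18.9×2880 + 19.1×3010 + (z_c − 39.82)×3210
Column 2: 1.79×0 + x×2780 + 8.33×3020 + (z_c − 1.79 − 8.33 − x)×3210
The z_c×3210 term appears on both sides and cancels. Collect the known terms of each column as K = Σ(ρt)_known − 3210 × (depth of known layers): K_1 = 113571.92 − 3210×39.82 = −14250.28; K_2 = 25156.6 − 3210×(1.79 + 8.33) = −7328.6.
Balance: K_1 = K_2 − x×(3210 − 2780), so x = (K_2 − K_1)/(3210 − 2780) = 6921.68/430 = 16.1 km.

16.1 km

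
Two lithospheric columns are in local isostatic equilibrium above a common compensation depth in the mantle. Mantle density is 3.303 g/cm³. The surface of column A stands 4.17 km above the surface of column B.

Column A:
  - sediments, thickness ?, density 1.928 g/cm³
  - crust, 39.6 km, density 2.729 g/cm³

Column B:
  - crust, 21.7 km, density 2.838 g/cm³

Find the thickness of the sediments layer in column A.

0.824 km

Take the compensation level at the base of the deeper column (depth z_c below the surface of column A) and equate Σ ρ_i t_i down to z_c; mantle fills any gap and the z_c terms cancel.
Column A: x×1.928 + 39.6×2.729 + (z_c − 39.6 − x)×3.303
Column B: 4.17×0 + 21.7×2.838 + (z_c − 4.17 − 21.7)×3.303
The z_c×3.303 term appears on both sides and cancels. Collect the known terms of each column as K = Σ(ρt)_known − 3.303 × (depth of known layers): K_A = 108.0684 − 3.303×39.6 = −22.7304; K_B = 61.5846 − 3.303×(4.17 + 21.7) = −23.86401.
Balance: K_A − x×(3.303 − 1.928) = K_B, so x = (K_A − K_B)/(3.303 − 1.928) = 1.13361/1.375 = 0.824 km.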